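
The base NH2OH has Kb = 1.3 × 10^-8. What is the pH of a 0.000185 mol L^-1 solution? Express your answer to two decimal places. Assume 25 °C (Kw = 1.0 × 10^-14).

NH2OH + H2O ⇌ NH3OH+ + OH-
Let x = [OH-] at equilibrium. Kb = x²/(0.000185 − x).
Neglecting x in the denominator: x = √(1.3 × 10^-8 × 0.000185) = 1.55 × 10^-6 M
Check: 0.84% ionized — well under 5%, approximation valid.
pOH = −log(1.55 × 10^-6) = 5.81; pH = 14.00 − 5.81 = 8.19

pH = 8.19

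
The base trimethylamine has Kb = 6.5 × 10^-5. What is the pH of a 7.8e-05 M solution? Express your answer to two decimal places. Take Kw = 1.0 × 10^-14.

pH = 9.66

(CH3)3N + H2O ⇌ (CH3)3NH+ + OH-
From the ICE table, Kb = x²/(7.8e-05 − x) = 6.5 × 10^-5.
Here C₀/Kb ≈ 1.2, so the small-x approximation fails. Use the quadratic:
x = (−Kb + √(Kb² + 4·Kb·C₀))/2 = 4.58 × 10^-5 M
pOH = 4.34, so pH = 14.00 − pOH = 9.66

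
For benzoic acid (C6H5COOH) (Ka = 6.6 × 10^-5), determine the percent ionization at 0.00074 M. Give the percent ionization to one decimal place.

C6H5COOH ⇌ C6H5COO- + H+; let x = [H+] at equilibrium.
Ka = x²/(C₀ − x); solving the quadratic gives x = 1.90 × 10^-4 M.
Fraction ionized = 1.90 × 10^-4 / 0.00074 = 0.2568 → 25.7%

25.7%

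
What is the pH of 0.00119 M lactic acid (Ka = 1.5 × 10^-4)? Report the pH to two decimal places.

pH = 3.45

CH3CH(OH)COOH ⇌ CH3CH(OH)COO- + H+
Ka = [H+]²/(0.00119 − [H+]) = 1.5 × 10^-4
[H+] is not negligible relative to C₀; solve [H+]² + 0.00015·[H+] − 1.78e-07 = 0.
[H+] = (−Ka + √(Ka² + 4·Ka·C₀))/2 = 3.54 × 10^-4 M
pH = −log[H+] = −log(3.54 × 10^-4) = 3.45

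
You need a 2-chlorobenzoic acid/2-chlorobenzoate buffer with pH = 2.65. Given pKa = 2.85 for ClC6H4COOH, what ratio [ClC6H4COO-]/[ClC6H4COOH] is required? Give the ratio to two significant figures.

pH = pKa + log(r) ⇒ log(r) = 2.65 − 2.85 = -0.20
r = [ClC6H4COO-]/[ClC6H4COOH] = 10^(-0.20) = 0.631

ratio = 0.63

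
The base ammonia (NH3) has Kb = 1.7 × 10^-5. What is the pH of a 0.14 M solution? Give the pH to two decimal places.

pH = 11.19

NH3 + H2O ⇌ NH4+ + OH-
Kb = [OH-]²/(0.14 − [OH-]) = 1.7 × 10^-5
Assume [OH-] ≪ 0.14: [OH-] ≈ √(1.7 × 10^-5 × 0.14) = 1.54 × 10^-3 M
pOH = 2.81, so pH = 14.00 − pOH = 11.19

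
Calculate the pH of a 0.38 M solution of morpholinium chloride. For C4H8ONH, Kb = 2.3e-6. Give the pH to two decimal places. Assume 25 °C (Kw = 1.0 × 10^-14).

pH = 4.39

C4H8ONH2+ is the conjugate acid of the weak base C4H8ONH.
Ka = Kw/Kb = 1.0×10^-14 / 2.3 × 10^-6 = 4.35 × 10^-9
Let x = [H+] at equilibrium. Ka = x²/(0.38 − x).
Neglecting x in the denominator: x = √(4.35 × 10^-9 × 0.38) = 4.07 × 10^-5 M
Check: 0.011% ionized — well under 5%, approximation valid.
pH = −log[H+] = −log(4.07 × 10^-5) = 4.39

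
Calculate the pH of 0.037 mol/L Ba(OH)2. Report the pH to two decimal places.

Ba(OH)2 is a strong base (each formula unit releases 2 OH-); [OH-] = 0.074 M.
pOH = -log(0.074) = 1.13
pH = 14.00 - 1.13 = 12.87

pH = 12.87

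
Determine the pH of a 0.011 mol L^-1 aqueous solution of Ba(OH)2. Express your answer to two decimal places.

Ba(OH)2 is a strong base (each formula unit releases 2 OH-); [OH-] = 0.022 M.
pOH = -log(0.022) = 1.66
pH = 14.00 - 1.66 = 12.34

pH = 12.34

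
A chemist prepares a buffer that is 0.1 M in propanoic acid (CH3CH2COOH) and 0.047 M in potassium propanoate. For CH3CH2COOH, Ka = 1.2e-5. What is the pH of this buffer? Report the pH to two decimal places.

pH = 4.59

pKa = −log(1.2 × 10^-5) = 4.921
pH = pKa + log([A⁻]/[HA]) = 4.921 + log(0.047/0.1)
pH = 4.921 + (-0.328) = 4.59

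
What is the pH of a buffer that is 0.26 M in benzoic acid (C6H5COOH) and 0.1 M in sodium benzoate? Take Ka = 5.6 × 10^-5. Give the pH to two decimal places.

pKa = −log(5.6 × 10^-5) = 4.252
Using pH = pKa + log([base]/[acid]) with [base]/[acid] = 0.1/0.26:
pH = 4.252 + (-0.415) = 3.84

pH = 3.84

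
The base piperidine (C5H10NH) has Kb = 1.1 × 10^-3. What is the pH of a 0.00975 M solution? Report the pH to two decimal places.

pH = 11.44

C5H10NH + H2O ⇌ C5H10NH2+ + OH-
From the ICE table, Kb = [OH-]²/(0.00975 − [OH-]) = 1.1 × 10^-3.
Here C₀/Kb ≈ 8.86, so the small-[OH-] approximation fails. Use the quadratic:
[OH-] = [−0.0011 + √(0.0011² + 4.29e-05)]/2 = 2.77 × 10^-3 M
pOH = −log(2.77 × 10^-3) = 2.56; pH = 14.00 − 2.56 = 11.44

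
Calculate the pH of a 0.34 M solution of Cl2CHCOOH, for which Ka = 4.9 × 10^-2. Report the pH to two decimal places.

pH = 0.97

Cl2CHCOOH ⇌ Cl2CHCOO- + H+
From the ICE table, Ka = [H+]²/(0.34 − [H+]) = 4.9 × 10^-2.
Here C₀/Ka ≈ 6.94, so the small-[H+] approximation fails. Use the quadratic:
[H+] = [−0.049 + √(0.049² + 0.0666)]/2 = 1.07 × 10^-1 M
pH = −log(1.07 × 10^-1) = 0.97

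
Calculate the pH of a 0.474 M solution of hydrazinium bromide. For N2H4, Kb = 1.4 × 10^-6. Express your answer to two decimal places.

pH = 4.24

N2H5+ is the conjugate acid of the weak base N2H4.
Ka = Kw/Kb = 1.0×10^-14 / 1.4 × 10^-6 = 7.14 × 10^-9
Ka = x²/(0.474 − x) = 7.14 × 10^-9
Neglecting x in the denominator: x = √(7.14 × 10^-9 × 0.474) = 5.82 × 10^-5 M
pH = −log(5.82 × 10^-5) = 4.24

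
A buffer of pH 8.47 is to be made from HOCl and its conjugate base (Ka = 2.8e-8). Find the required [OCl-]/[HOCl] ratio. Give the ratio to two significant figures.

ratio = 8.3

pKa = -log(2.8 × 10^-8) = 7.553
pH = pKa + log(r) ⇒ log(r) = 8.47 − 7.553 = +0.917
r = [OCl-]/[HOCl] = 10^(+0.917) = 8.26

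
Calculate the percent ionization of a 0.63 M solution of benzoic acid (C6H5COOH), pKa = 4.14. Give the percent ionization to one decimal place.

1.1%

C6H5COOH ⇌ C6H5COO- + H+; let x = [H+] at equilibrium.
Ka = 10^(−4.14) = 7.24 × 10^-5
x ≈ √(Ka·C₀) = √(7.24 × 10^-5 × 0.63) = 6.75 × 10^-3 M
Fraction ionized = 6.75 × 10^-3 / 0.63 = 0.0107 → 1.1%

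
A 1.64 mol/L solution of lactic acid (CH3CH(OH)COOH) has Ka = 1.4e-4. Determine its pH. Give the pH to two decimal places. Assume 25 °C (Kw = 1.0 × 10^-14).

CH3CH(OH)COOH ⇌ CH3CH(OH)COO- + H+
Ka = x²/(1.64 − x) = 1.4 × 10^-4
Neglecting x in the denominator: x = √(1.4 × 10^-4 × 1.64) = 1.52 × 10^-2 M
pH = −log[H+] = −log(1.52 × 10^-2) = 1.82

pH = 1.82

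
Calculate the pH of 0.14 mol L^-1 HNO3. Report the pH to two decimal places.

pH = 0.85

HNO3 is a strong acid and dissociates completely, so [H+] = 0.14 M.
pH = -log(0.14) = 0.85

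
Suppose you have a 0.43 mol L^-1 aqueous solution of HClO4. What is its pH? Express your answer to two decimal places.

pH = 0.37

HClO4 is a strong acid and dissociates completely, so [H+] = 0.43 M.
pH = -log(0.43) = 0.37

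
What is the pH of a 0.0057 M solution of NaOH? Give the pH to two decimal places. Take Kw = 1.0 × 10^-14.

pH = 11.76

NaOH is a strong base; [OH-] = 0.0057 M.
pOH = -log(0.0057) = 2.24
pH = 14.00 - 2.24 = 11.76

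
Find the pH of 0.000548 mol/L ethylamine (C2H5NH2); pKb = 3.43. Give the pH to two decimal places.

pH = 10.48

C2H5NH2 + H2O ⇌ C2H5NH3+ + OH-
Kb = 10^(−3.43) = 3.72 × 10^-4
From the ICE table, Kb = x²/(0.000548 − x) = 3.72 × 10^-4.
The 5% rule fails; solving x² + Kb·x − Kb·C₀ = 0 exactly:
x = [−0.000372 + √(0.000372² + 8.15e-07)]/2 = 3.02 × 10^-4 M
pOH = 3.52, so pH = 14.00 − pOH = 10.48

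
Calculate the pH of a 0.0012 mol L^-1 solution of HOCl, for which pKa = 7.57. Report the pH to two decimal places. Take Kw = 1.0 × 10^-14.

HOCl ⇌ OCl- + H+
Ka = 10^(−7.57) = 2.69 × 10^-8
From the ICE table, Ka = [H+]²/(0.0012 − [H+]) = 2.69 × 10^-8.
Assume [H+] ≪ 0.0012: [H+] ≈ √(2.69 × 10^-8 × 0.0012) = 5.68 × 10^-6 M
pH = −log[H+] = −log(5.68 × 10^-6) = 5.25

pH = 5.25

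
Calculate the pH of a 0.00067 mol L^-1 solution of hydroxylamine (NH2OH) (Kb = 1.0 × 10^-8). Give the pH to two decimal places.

NH2OH + H2O ⇌ NH3OH+ + OH-
From the ICE table, Kb = x²/(0.00067 − x) = 1.0 × 10^-8.
Assume x ≪ 0.00067: x ≈ √(1.0 × 10^-8 × 0.00067) = 2.59 × 10^-6 M
(x/C₀ = 0.39% < 5%, so the approximation holds.)
pOH = −log(2.59 × 10^-6) = 5.59; pH = 14.00 − 5.59 = 8.41

pH = 8.41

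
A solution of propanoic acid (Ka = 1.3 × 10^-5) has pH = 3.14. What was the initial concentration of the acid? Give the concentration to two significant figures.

[H+] = 10^(-3.14) = 7.24 × 10^-4 M = x
Ka = x²/(C₀ − x) ⇒ C₀ = x + x²/Ka
C₀ = 7.24 × 10^-4 + (7.24 × 10^-4)²/(1.3 × 10^-5) = 4.10 × 10^-2 M

C₀ = 4.1 × 10^-2 M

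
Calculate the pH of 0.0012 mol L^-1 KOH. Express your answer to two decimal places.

KOH is a strong base; [OH-] = 0.0012 M.
pOH = -log(0.0012) = 2.92
pH = 14.00 - 2.92 = 11.08

pH = 11.08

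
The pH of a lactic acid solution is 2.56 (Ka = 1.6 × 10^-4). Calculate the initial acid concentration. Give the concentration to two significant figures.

[H+] = 10^(-2.56) = 2.75 × 10^-3 M = x
Ka = x²/(C₀ − x) ⇒ C₀ = x + x²/Ka
C₀ = 2.75 × 10^-3 + (2.75 × 10^-3)²/(1.6 × 10^-4) = 5.00 × 10^-2 M

C₀ = 5.0 × 10^-2 M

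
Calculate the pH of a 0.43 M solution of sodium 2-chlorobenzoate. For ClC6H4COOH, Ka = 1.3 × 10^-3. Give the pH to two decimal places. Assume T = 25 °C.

pH = 8.26

ClC6H4COO- is the conjugate base of the weak acid ClC6H4COOH.
Kb = Kw/Ka = 1.0×10^-14 / 1.3 × 10^-3 = 7.69 × 10^-12
Kb = [OH-]²/(0.43 − [OH-]) = 7.69 × 10^-12
Neglecting [OH-] in the denominator: [OH-] = √(7.69 × 10^-12 × 0.43) = 1.82 × 10^-6 M
Check: 0.00042% ionized — well under 5%, approximation valid.
pOH = 5.74, so pH = 14.00 − pOH = 8.26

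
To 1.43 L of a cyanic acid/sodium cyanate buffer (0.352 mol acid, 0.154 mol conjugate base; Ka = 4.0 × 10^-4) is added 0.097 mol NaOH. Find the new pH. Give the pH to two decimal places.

pH = 3.39

After neutralization: n(HOCN) = 0.255 mol, n(OCN-) = 0.251 mol.
pKa = −log(4.0 × 10^-4) = 3.398
pH = pKa + log(n_OCN-/n_HOCN) = 3.398 + log(0.251/0.255) = 3.398 + (-0.007)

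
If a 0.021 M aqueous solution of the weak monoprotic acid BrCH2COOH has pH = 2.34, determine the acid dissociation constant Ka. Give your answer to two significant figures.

[H+] = 10^(-2.34) = 4.57 × 10^-3 M
At equilibrium [HA] = 0.021 − 4.57 × 10^-3 = 1.64 × 10^-2 M
Ka = [H+][A-]/[HA] = (4.57 × 10^-3)² / 1.64 × 10^-2 = 1.3 × 10^-3

Ka = 1.3 × 10^-3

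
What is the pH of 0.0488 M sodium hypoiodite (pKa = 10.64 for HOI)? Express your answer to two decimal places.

pH = 11.64

OI- is the conjugate base of the weak acid HOI.
Ka = 10^(−10.64) = 2.29 × 10^-11
Kb = Kw/Ka = 1.0×10^-14 / 2.29 × 10^-11 = 4.37 × 10^-4
From the ICE table, Kb = [OH-]²/(0.0488 − [OH-]) = 4.37 × 10^-4.
The 5% rule fails; solving [OH-]² + Kb·[OH-] − Kb·C₀ = 0 exactly:
[OH-] = (−Kb + √(Kb² + 4·Kb·C₀))/2 = 4.40 × 10^-3 M
pOH = −log(4.40 × 10^-3) = 2.36; pH = 14.00 − 2.36 = 11.64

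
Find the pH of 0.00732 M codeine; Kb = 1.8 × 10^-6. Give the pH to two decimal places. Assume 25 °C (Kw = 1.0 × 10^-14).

pH = 10.06

C18H21NO3 + H2O ⇌ C18H22NO3+ + OH-
From the ICE table, Kb = x²/(0.00732 − x) = 1.8 × 10^-6.
Assume x ≪ 0.00732: x ≈ √(1.8 × 10^-6 × 0.00732) = 1.15 × 10^-4 M
pOH = −log(1.15 × 10^-4) = 3.94; pH = 14.00 − 3.94 = 10.06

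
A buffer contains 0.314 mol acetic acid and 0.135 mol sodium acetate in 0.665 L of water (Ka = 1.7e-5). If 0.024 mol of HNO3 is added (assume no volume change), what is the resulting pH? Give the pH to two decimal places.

pH = 4.29

After neutralization: n(CH3COOH) = 0.338 mol, n(CH3COO-) = 0.111 mol.
pKa = −log(1.7 × 10^-5) = 4.770
pH = pKa + log(n_CH3COO-/n_CH3COOH) = 4.770 + log(0.111/0.338) = 4.770 + (-0.484)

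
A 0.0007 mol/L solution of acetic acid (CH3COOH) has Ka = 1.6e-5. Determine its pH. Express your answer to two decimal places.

pH = 4.01

CH3COOH ⇌ CH3COO- + H+
From the ICE table, Ka = [H+]²/(0.0007 − [H+]) = 1.6 × 10^-5.
Here C₀/Ka ≈ 43.8, so the small-[H+] approximation fails. Use the quadratic:
[H+] = (−Ka + √(Ka² + 4·Ka·C₀))/2 = 9.81 × 10^-5 M
pH = −log(9.81 × 10^-5) = 4.01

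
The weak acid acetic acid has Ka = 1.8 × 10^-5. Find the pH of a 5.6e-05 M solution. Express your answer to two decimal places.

CH3COOH ⇌ CH3COO- + H+
From the ICE table, Ka = [H+]²/(5.6e-05 − [H+]) = 1.8 × 10^-5.
[H+] is not negligible relative to C₀; solve [H+]² + 1.8e-05·[H+] − 1.01e-09 = 0.
[H+] = (−Ka + √(Ka² + 4·Ka·C₀))/2 = 2.40 × 10^-5 M
pH = −log[H+] = −log(2.40 × 10^-5) = 4.62

pH = 4.62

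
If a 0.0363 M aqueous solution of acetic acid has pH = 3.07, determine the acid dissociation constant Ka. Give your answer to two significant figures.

Ka = 2.0 × 10^-5

[H+] = 10^(-3.07) = 8.51 × 10^-4 M
At equilibrium [HA] = 0.0363 − 8.51 × 10^-4 = 3.54 × 10^-2 M
Ka = [H+][A-]/[HA] = (8.51 × 10^-4)² / 3.54 × 10^-2 = 2.0 × 10^-5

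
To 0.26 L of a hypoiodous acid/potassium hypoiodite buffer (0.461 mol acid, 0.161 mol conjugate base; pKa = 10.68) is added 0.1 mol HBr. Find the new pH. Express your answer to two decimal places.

Added H+ converts OI- to HOI: HOI → 0.561 mol, OI- → 0.061 mol.
pH = pKa + log(n_OI-/n_HOI) = 10.68 + log(0.061/0.561) = 10.68 + (-0.964)

pH = 9.72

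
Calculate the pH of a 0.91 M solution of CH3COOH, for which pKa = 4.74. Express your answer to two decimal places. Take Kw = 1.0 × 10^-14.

pH = 2.39

CH3COOH ⇌ CH3COO- + H+
Ka = 10^(−4.74) = 1.82 × 10^-5
Ka = [H+]²/(0.91 − [H+]) = 1.82 × 10^-5
Neglecting [H+] in the denominator: [H+] = √(1.82 × 10^-5 × 0.91) = 4.07 × 10^-3 M
([H+]/C₀ = 0.45% < 5%, so the approximation holds.)
pH = −log(4.07 × 10^-3) = 2.39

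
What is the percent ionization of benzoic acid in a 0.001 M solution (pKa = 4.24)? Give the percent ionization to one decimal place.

C6H5COOH ⇌ C6H5COO- + H+; let x = [H+] at equilibrium.
Ka = 10^(−4.24) = 5.75 × 10^-5
Ka = x²/(C₀ − x); solving the quadratic gives x = 2.13 × 10^-4 M.
% ionization = x/C₀ × 100% = 2.13 × 10^-4/0.001 × 100% = 21.3%

21.3%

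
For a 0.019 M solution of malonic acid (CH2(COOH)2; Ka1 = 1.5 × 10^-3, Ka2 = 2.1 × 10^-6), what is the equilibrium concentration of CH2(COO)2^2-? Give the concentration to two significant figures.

First ionization gives [H+] ≈ [CH2(COOH)COO-] = 4.64 × 10^-3 M.
Second step: Ka2 = [H+][CH2(COO)2^2-]/[CH2(COOH)COO-] ≈ [CH2(COO)2^2-] (since [H+] ≈ [CH2(COOH)COO-]).
So [CH2(COO)2^2-] ≈ Ka2.

2.1 × 10^-6 M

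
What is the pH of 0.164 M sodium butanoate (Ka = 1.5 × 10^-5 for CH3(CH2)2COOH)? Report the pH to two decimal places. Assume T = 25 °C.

pH = 9.02

CH3(CH2)2COO- is the conjugate base of the weak acid CH3(CH2)2COOH.
Kb = Kw/Ka = 1.0×10^-14 / 1.5 × 10^-5 = 6.67 × 10^-10
Let x = [OH-] at equilibrium. Kb = x²/(0.164 − x).
Neglecting x in the denominator: x = √(6.67 × 10^-10 × 0.164) = 1.05 × 10^-5 M
pOH = −log(1.05 × 10^-5) = 4.98; pH = 14.00 − 4.98 = 9.02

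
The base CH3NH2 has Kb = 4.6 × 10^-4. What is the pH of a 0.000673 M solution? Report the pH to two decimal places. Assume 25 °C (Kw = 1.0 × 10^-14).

CH3NH2 + H2O ⇌ CH3NH3+ + OH-
Let x = [OH-] at equilibrium. Kb = x²/(0.000673 − x).
Here C₀/Kb ≈ 1.46, so the small-x approximation fails. Use the quadratic:
x = [−0.00046 + √(0.00046² + 1.24e-06)]/2 = 3.72 × 10^-4 M
pOH = 3.43, so pH = 14.00 − pOH = 10.57

pH = 10.57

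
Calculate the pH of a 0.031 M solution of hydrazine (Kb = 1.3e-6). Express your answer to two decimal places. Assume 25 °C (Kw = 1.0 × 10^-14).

N2H4 + H2O ⇌ N2H5+ + OH-
From the ICE table, Kb = x²/(0.031 − x) = 1.3 × 10^-6.
Since Kb ≪ C₀, x ≈ √(Kb·C₀) = 2.01 × 10^-4 M.
Check: 0.65% ionized — well under 5%, approximation valid.
pOH = −log(2.01 × 10^-4) = 3.70; pH = 14.00 − 3.70 = 10.30

pH = 10.30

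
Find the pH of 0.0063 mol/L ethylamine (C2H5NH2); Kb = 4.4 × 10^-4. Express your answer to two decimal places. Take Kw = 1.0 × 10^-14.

pH = 11.16

C2H5NH2 + H2O ⇌ C2H5NH3+ + OH-
Kb = [OH-]²/(0.0063 − [OH-]) = 4.4 × 10^-4
[OH-] is not negligible relative to C₀; solve [OH-]² + 0.00044·[OH-] − 2.77e-06 = 0.
[OH-] = [−0.00044 + √(0.00044² + 1.11e-05)]/2 = 1.46 × 10^-3 M
pOH = 2.84, so pH = 14.00 − pOH = 11.16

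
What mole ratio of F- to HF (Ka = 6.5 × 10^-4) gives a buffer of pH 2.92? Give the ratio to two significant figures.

pKa = -log(6.5 × 10^-4) = 3.187
pH = pKa + log(r) ⇒ log(r) = 2.92 − 3.187 = -0.267
r = [F-]/[HF] = 10^(-0.267) = 0.541

ratio = 0.54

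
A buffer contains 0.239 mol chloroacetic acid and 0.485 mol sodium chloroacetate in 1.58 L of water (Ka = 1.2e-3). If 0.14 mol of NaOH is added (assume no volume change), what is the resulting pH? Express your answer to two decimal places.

pH = 3.72

OH- converts ClCH2COOH to ClCH2COO-: ClCH2COOH → 0.099 mol, ClCH2COO- → 0.625 mol.
pKa = −log(1.2 × 10^-3) = 2.921
pH = pKa + log([A⁻]/[HA]) = 2.921 + log(0.625/0.099) = 2.921 +0.800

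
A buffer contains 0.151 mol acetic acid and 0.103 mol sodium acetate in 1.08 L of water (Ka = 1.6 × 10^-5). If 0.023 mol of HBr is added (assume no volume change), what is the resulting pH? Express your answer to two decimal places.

pH = 4.46

After neutralization: n(CH3COOH) = 0.174 mol, n(CH3COO-) = 0.08 mol.
pKa = −log(1.6 × 10^-5) = 4.796
pH = pKa + log([A⁻]/[HA]) = 4.796 + log(0.08/0.174) = 4.796 -0.337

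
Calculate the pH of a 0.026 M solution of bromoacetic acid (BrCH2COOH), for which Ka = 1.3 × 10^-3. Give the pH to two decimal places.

BrCH2COOH ⇌ BrCH2COO- + H+
Ka = [H+]²/(0.026 − [H+]) = 1.3 × 10^-3
The 5% rule fails; solving [H+]² + Ka·[H+] − Ka·C₀ = 0 exactly:
[H+] = (−Ka + √(Ka² + 4·Ka·C₀))/2 = 5.20 × 10^-3 M
pH = −log[H+] = −log(5.20 × 10^-3) = 2.28

pH = 2.28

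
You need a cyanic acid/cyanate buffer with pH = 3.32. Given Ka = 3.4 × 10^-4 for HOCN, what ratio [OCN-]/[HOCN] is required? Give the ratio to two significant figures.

ratio = 0.71

pKa = -log(3.4 × 10^-4) = 3.469
pH = pKa + log(r) ⇒ log(r) = 3.32 − 3.469 = -0.149
r = [OCN-]/[HOCN] = 10^(-0.149) = 0.71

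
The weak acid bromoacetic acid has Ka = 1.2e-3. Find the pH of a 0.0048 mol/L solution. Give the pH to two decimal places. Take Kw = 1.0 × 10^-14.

pH = 2.73

BrCH2COOH ⇌ BrCH2COO- + H+
Ka = x²/(0.0048 − x) = 1.2 × 10^-3
Here C₀/Ka ≈ 4, so the small-x approximation fails. Use the quadratic:
x = (−Ka + √(Ka² + 4·Ka·C₀))/2 = 1.87 × 10^-3 M
pH = −log[H+] = −log(1.87 × 10^-3) = 2.73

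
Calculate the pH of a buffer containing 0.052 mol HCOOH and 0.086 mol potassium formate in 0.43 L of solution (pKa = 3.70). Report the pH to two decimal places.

pH = 3.92

pH = pKa + log([A⁻]/[HA]) = 3.70 + log(0.086/0.052)
pH = 3.70 + (+0.218) = 3.92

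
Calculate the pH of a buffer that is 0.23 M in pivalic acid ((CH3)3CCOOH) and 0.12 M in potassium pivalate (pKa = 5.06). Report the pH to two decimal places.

pH = pKa + log([A⁻]/[HA]) = 5.06 + log(0.12/0.23)
pH = 5.06 + (-0.283) = 4.78

pH = 4.78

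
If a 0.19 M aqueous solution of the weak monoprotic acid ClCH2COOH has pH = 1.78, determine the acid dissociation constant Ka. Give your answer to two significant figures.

Ka = 1.6 × 10^-3

[H+] = 10^(-1.78) = 1.66 × 10^-2 M
At equilibrium [HA] = 0.19 − 1.66 × 10^-2 = 1.73 × 10^-1 M
Ka = [H+][A-]/[HA] = (1.66 × 10^-2)² / 1.73 × 10^-1 = 1.6 × 10^-3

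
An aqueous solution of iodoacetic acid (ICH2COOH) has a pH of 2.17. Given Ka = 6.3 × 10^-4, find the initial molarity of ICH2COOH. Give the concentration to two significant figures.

[H+] = 10^(-2.17) = 6.76 × 10^-3 M = x
Ka = x²/(C₀ − x) ⇒ C₀ = x + x²/Ka
C₀ = 6.76 × 10^-3 + (6.76 × 10^-3)²/(6.3 × 10^-4) = 7.93 × 10^-2 M

C₀ = 7.9 × 10^-2 M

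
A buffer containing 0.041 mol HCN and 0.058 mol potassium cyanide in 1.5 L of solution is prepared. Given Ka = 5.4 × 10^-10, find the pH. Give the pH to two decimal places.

pH = 9.42

pKa = −log(5.4 × 10^-10) = 9.268
Henderson–Hasselbalch: pH = pKa + log([CN-]/[HCN]) = 9.268 + log(0.058/0.041)
pH = 9.268 + (+0.151) = 9.42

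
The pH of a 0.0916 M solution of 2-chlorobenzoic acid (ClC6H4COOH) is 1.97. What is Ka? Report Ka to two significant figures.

Ka = 1.4 × 10^-3

[H+] = 10^(-1.97) = 1.07 × 10^-2 M
At equilibrium [HA] = 0.0916 − 1.07 × 10^-2 = 8.09 × 10^-2 M
Ka = [H+][A-]/[HA] = (1.07 × 10^-2)² / 8.09 × 10^-2 = 1.4 × 10^-3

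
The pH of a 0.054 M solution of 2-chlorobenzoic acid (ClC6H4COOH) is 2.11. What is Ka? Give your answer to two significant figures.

[H+] = 10^(-2.11) = 7.76 × 10^-3 M
At equilibrium [HA] = 0.054 − 7.76 × 10^-3 = 4.62 × 10^-2 M
Ka = [H+][A-]/[HA] = (7.76 × 10^-3)² / 4.62 × 10^-2 = 1.3 × 10^-3

Ka = 1.3 × 10^-3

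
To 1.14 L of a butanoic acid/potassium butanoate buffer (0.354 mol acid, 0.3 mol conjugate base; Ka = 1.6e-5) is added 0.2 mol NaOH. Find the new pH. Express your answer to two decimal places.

OH- converts CH3(CH2)2COOH to CH3(CH2)2COO-: CH3(CH2)2COOH → 0.154 mol, CH3(CH2)2COO- → 0.5 mol.
pKa = −log(1.6 × 10^-5) = 4.796
pH = pKa + log(n_CH3(CH2)2COO-/n_CH3(CH2)2COOH) = 4.796 + log(0.5/0.154) = 4.796 + (+0.511)

pH = 5.31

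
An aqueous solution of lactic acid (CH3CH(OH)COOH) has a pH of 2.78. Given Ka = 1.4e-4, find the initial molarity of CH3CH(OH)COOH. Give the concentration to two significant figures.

[H+] = 10^(-2.78) = 1.66 × 10^-3 M = x
Ka = x²/(C₀ − x) ⇒ C₀ = x + x²/Ka
C₀ = 1.66 × 10^-3 + (1.66 × 10^-3)²/(1.4 × 10^-4) = 2.13 × 10^-2 M

C₀ = 2.1 × 10^-2 M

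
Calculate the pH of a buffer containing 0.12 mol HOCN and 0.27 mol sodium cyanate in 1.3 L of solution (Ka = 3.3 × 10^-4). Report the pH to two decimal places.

pKa = −log(3.3 × 10^-4) = 3.481
pH = pKa + log([A⁻]/[HA]) = 3.481 + log(0.27/0.12)
pH = 3.481 + (+0.352) = 3.83

pH = 3.83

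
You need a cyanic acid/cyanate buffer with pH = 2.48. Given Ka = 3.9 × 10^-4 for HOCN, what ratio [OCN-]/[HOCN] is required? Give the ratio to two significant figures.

ratio = 0.12

pKa = -log(3.9 × 10^-4) = 3.409
pH = pKa + log(r) ⇒ log(r) = 2.48 − 3.409 = -0.929
r = [OCN-]/[HOCN] = 10^(-0.929) = 0.118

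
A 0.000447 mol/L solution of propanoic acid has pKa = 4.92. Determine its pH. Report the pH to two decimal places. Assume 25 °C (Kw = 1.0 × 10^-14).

CH3CH2COOH ⇌ CH3CH2COO- + H+
Ka = 10^(−4.92) = 1.20 × 10^-5
Ka = x²/(0.000447 − x) = 1.20 × 10^-5
x is not negligible relative to C₀; solve x² + 1.2e-05·x − 5.36e-09 = 0.
x = [−1.2e-05 + √(1.2e-05² + 2.15e-08)]/2 = 6.75 × 10^-5 M
pH = −log(6.75 × 10^-5) = 4.17

pH = 4.17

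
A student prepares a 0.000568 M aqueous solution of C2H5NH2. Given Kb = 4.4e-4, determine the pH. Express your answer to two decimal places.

C2H5NH2 + H2O ⇌ C2H5NH3+ + OH-
Kb = x²/(0.000568 − x) = 4.4 × 10^-4
Here C₀/Kb ≈ 1.29, so the small-x approximation fails. Use the quadratic:
x = [−0.00044 + √(0.00044² + 1e-06)]/2 = 3.26 × 10^-4 M
pOH = −log(3.26 × 10^-4) = 3.49; pH = 14.00 − 3.49 = 10.51

pH = 10.51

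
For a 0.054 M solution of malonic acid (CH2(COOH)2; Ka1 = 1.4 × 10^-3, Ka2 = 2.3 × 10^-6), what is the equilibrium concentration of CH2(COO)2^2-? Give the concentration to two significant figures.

First ionization gives [H+] ≈ [CH2(COOH)COO-] = 8.02 × 10^-3 M.
Second step: Ka2 = [H+][CH2(COO)2^2-]/[CH2(COOH)COO-] ≈ [CH2(COO)2^2-] (since [H+] ≈ [CH2(COOH)COO-]).
So [CH2(COO)2^2-] ≈ Ka2.

2.3 × 10^-6 M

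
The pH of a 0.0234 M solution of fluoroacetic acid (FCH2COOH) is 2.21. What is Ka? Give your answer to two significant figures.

[H+] = 10^(-2.21) = 6.17 × 10^-3 M
At equilibrium [HA] = 0.0234 − 6.17 × 10^-3 = 1.72 × 10^-2 M
Ka = [H+][A-]/[HA] = (6.17 × 10^-3)² / 1.72 × 10^-2 = 2.2 × 10^-3

Ka = 2.2 × 10^-3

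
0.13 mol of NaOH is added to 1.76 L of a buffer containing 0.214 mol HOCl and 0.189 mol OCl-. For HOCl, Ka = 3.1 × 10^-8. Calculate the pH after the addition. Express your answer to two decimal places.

pH = 8.09

After neutralization: n(HOCl) = 0.084 mol, n(OCl-) = 0.319 mol.
pKa = −log(3.1 × 10^-8) = 7.509
pH = pKa + log(n_OCl-/n_HOCl) = 7.509 + log(0.319/0.084) = 7.509 + (+0.580)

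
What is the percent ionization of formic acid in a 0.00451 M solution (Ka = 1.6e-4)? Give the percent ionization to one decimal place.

HCOOH ⇌ HCOO- + H+; let x = [H+] at equilibrium.
Solve x² + 0.00016x − 7.22e-07 = 0 → x = 7.73 × 10^-4 M
Fraction ionized = 7.73 × 10^-4 / 0.00451 = 0.1714 → 17.1%

17.1%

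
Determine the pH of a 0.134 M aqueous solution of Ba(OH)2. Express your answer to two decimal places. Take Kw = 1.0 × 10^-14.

Ba(OH)2 is a strong base (each formula unit releases 2 OH-); [OH-] = 0.268 M.
pOH = -log(0.268) = 0.57
pH = 14.00 - 0.57 = 13.43

pH = 13.43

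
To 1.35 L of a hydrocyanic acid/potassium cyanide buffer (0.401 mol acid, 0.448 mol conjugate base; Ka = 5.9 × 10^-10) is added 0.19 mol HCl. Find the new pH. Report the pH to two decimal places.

Added H+ converts CN- to HCN: HCN → 0.591 mol, CN- → 0.258 mol.
pKa = −log(5.9 × 10^-10) = 9.229
pH = pKa + log([A⁻]/[HA]) = 9.229 + log(0.258/0.591) = 9.229 -0.360

pH = 8.87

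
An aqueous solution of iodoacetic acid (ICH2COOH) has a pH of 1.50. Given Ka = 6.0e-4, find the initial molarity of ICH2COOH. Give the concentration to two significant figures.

C₀ = 1.7 M

[H+] = 10^(-1.50) = 3.16 × 10^-2 M = x
Ka = x²/(C₀ − x) ⇒ C₀ = x + x²/Ka
C₀ = 3.16 × 10^-2 + (3.16 × 10^-2)²/(6.0 × 10^-4) = 1.70 M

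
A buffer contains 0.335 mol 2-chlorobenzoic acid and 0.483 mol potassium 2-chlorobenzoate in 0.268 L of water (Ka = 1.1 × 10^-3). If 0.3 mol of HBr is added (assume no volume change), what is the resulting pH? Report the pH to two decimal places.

Added H+ converts ClC6H4COO- to ClC6H4COOH: ClC6H4COOH → 0.635 mol, ClC6H4COO- → 0.183 mol.
pKa = −log(1.1 × 10^-3) = 2.959
pH = pKa + log([A⁻]/[HA]) = 2.959 + log(0.183/0.635) = 2.959 -0.540

pH = 2.42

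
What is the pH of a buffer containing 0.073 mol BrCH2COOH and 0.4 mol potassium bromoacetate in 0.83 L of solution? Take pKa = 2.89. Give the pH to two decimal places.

Henderson–Hasselbalch: pH = pKa + log([BrCH2COO-]/[BrCH2COOH]) = 2.89 + log(0.4/0.073)
pH = 2.89 + (+0.739) = 3.63

pH = 3.63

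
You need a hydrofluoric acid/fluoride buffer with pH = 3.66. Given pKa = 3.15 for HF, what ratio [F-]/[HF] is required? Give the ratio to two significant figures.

ratio = 3.2

pH = pKa + log(r) ⇒ log(r) = 3.66 − 3.15 = +0.51
r = [F-]/[HF] = 10^(+0.51) = 3.24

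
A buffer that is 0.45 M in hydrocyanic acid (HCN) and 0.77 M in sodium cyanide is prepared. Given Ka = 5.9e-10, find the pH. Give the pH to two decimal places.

pH = 9.46

pKa = −log(5.9 × 10^-10) = 9.229
Henderson–Hasselbalch: pH = pKa + log([CN-]/[HCN]) = 9.229 + log(0.77/0.45)
pH = 9.229 + (+0.233) = 9.46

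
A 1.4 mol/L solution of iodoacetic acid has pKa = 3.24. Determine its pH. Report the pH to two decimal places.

pH = 1.55

ICH2COOH ⇌ ICH2COO- + H+
Ka = 10^(−3.24) = 5.75 × 10^-4
From the ICE table, Ka = [H+]²/(1.4 − [H+]) = 5.75 × 10^-4.
Since Ka ≪ C₀, [H+] ≈ √(Ka·C₀) = 2.84 × 10^-2 M.
Check: 2% ionized — well under 5%, approximation valid.
pH = −log[H+] = −log(2.84 × 10^-2) = 1.55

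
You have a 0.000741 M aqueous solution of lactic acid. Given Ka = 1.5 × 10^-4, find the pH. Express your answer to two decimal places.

pH = 3.57

CH3CH(OH)COOH ⇌ CH3CH(OH)COO- + H+
Ka = [H+]²/(0.000741 − [H+]) = 1.5 × 10^-4
The 5% rule fails; solving [H+]² + Ka·[H+] − Ka·C₀ = 0 exactly:
[H+] = [−0.00015 + √(0.00015² + 4.45e-07)]/2 = 2.67 × 10^-4 M
pH = −log[H+] = −log(2.67 × 10^-4) = 3.57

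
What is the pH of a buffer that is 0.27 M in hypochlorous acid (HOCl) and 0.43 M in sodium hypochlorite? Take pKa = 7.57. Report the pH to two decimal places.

Henderson–Hasselbalch: pH = pKa + log([OCl-]/[HOCl]) = 7.57 + log(0.43/0.27)
pH = 7.57 + (+0.202) = 7.77

pH = 7.77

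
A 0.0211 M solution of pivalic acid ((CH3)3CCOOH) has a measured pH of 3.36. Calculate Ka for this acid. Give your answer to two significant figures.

Ka = 9.2 × 10^-6

[H+] = 10^(-3.36) = 4.37 × 10^-4 M
At equilibrium [HA] = 0.0211 − 4.37 × 10^-4 = 2.07 × 10^-2 M
Ka = [H+][A-]/[HA] = (4.37 × 10^-4)² / 2.07 × 10^-2 = 9.2 × 10^-6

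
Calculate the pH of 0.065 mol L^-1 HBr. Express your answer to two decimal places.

pH = 1.19

HBr is a strong acid and dissociates completely, so [H+] = 0.065 M.
pH = -log(0.065) = 1.19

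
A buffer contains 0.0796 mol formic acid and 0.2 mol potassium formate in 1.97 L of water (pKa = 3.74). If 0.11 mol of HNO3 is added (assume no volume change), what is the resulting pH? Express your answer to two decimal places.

pH = 3.42

Added H+ converts HCOO- to HCOOH: HCOOH → 0.19 mol, HCOO- → 0.09 mol.
pH = pKa + log(n_HCOO-/n_HCOOH) = 3.74 + log(0.09/0.19) = 3.74 + (-0.325)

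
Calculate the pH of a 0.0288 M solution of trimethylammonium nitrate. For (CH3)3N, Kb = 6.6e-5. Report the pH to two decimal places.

(CH3)3NH+ is the conjugate acid of the weak base (CH3)3N.
Ka = Kw/Kb = 1.0×10^-14 / 6.6 × 10^-5 = 1.52 × 10^-10
From the ICE table, Ka = x²/(0.0288 − x) = 1.52 × 10^-10.
Neglecting x in the denominator: x = √(1.52 × 10^-10 × 0.0288) = 2.09 × 10^-6 M
(x/C₀ = 0.0073% < 5%, so the approximation holds.)
pH = −log[H+] = −log(2.09 × 10^-6) = 5.68

pH = 5.68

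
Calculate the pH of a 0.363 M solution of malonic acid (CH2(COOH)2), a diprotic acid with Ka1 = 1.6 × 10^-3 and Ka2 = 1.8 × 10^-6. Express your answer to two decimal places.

Ka1 ≫ Ka2, so treat the first dissociation as the only significant source of H+.
Ka1 = x²/(0.363 − x) = 1.6 × 10^-3
Solving the quadratic: x = (−Ka1 + √(Ka1² + 4·Ka1·C₀))/2 = 2.33 × 10^-2 M
pH = −log(2.33 × 10^-2) = 1.63

pH = 1.63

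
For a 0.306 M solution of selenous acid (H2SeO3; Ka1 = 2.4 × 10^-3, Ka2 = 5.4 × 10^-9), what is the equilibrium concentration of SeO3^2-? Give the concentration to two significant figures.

5.4 × 10^-9 M

First ionization gives [H+] ≈ [HSeO3-] = 2.59 × 10^-2 M.
Second step: Ka2 = [H+][SeO3^2-]/[HSeO3-] ≈ [SeO3^2-] (since [H+] ≈ [HSeO3-]).
So [SeO3^2-] ≈ Ka2.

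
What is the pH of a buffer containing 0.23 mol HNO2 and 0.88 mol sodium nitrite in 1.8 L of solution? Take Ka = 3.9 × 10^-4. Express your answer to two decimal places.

pH = 3.99

pKa = −log(3.9 × 10^-4) = 3.409
Henderson–Hasselbalch: pH = pKa + log([NO2-]/[HNO2]) = 3.409 + log(0.88/0.23)
pH = 3.409 + (+0.583) = 3.99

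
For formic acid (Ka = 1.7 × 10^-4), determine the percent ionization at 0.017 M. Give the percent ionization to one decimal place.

HCOOH ⇌ HCOO- + H+; let x = [H+] at equilibrium.
Solve x² + 0.00017x − 2.89e-06 = 0 → x = 1.62 × 10^-3 M
% ionization = x/C₀ × 100% = 1.62 × 10^-3/0.017 × 100% = 9.5%

9.5%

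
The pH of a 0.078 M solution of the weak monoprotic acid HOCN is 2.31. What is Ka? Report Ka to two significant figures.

[H+] = 10^(-2.31) = 4.90 × 10^-3 M
At equilibrium [HA] = 0.078 − 4.90 × 10^-3 = 7.31 × 10^-2 M
Ka = [H+][A-]/[HA] = (4.90 × 10^-3)² / 7.31 × 10^-2 = 3.3 × 10^-4

Ka = 3.3 × 10^-4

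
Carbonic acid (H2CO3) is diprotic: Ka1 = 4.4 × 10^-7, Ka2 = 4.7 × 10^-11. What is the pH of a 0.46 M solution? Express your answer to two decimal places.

pH = 3.35

Ka1 ≫ Ka2, so treat the first dissociation as the only significant source of H+.
Ka1 = x²/(0.46 − x) = 4.4 × 10^-7
x ≈ √(4.4 × 10^-7 × 0.46) = 4.50 × 10^-4 M
pH = −log(4.50 × 10^-4) = 3.35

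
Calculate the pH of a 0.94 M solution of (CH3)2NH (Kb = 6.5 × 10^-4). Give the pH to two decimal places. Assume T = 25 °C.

(CH3)2NH + H2O ⇌ (CH3)2NH2+ + OH-
Kb = x²/(0.94 − x) = 6.5 × 10^-4
Assume x ≪ 0.94: x ≈ √(6.5 × 10^-4 × 0.94) = 2.47 × 10^-2 M
Check: 2.6% ionized — well under 5%, approximation valid.
pOH = 1.61, so pH = 14.00 − pOH = 12.39

pH = 12.39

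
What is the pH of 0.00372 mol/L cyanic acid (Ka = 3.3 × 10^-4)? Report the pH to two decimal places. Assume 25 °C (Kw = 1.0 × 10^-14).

pH = 3.02

HOCN ⇌ OCN- + H+
From the ICE table, Ka = [H+]²/(0.00372 − [H+]) = 3.3 × 10^-4.
[H+] is not negligible relative to C₀; solve [H+]² + 0.00033·[H+] − 1.23e-06 = 0.
[H+] = [−0.00033 + √(0.00033² + 4.91e-06)]/2 = 9.55 × 10^-4 M
pH = −log(9.55 × 10^-4) = 3.02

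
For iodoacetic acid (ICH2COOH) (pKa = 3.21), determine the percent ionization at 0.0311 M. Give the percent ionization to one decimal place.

13.1%

ICH2COOH ⇌ ICH2COO- + H+; let x = [H+] at equilibrium.
Ka = 10^(−3.21) = 6.17 × 10^-4
Solve x² + 0.000617x − 1.92e-05 = 0 → x = 4.08 × 10^-3 M
% ionization = x/C₀ × 100% = 4.08 × 10^-3/0.0311 × 100% = 13.1%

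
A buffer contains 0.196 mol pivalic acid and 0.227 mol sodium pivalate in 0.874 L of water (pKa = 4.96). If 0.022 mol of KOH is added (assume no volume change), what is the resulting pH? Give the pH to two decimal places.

After neutralization: n((CH3)3CCOOH) = 0.174 mol, n((CH3)3CCOO-) = 0.249 mol.
pH = pKa + log([A⁻]/[HA]) = 4.96 + log(0.249/0.174) = 4.96 +0.156

pH = 5.12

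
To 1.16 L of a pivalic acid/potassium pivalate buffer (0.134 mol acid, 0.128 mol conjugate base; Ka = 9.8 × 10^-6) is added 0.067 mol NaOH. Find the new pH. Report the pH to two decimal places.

pH = 5.47

OH- converts (CH3)3CCOOH to (CH3)3CCOO-: (CH3)3CCOOH → 0.067 mol, (CH3)3CCOO- → 0.195 mol.
pKa = −log(9.8 × 10^-6) = 5.009
pH = pKa + log([A⁻]/[HA]) = 5.009 + log(0.195/0.067) = 5.009 +0.464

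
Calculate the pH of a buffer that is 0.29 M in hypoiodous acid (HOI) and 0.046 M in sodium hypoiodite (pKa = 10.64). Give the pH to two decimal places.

pH = 9.84

Using pH = pKa + log([base]/[acid]) with [base]/[acid] = 0.046/0.29:
pH = 10.64 + (-0.800) = 9.84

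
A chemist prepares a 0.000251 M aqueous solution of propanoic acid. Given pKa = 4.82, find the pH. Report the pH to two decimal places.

CH3CH2COOH ⇌ CH3CH2COO- + H+
Ka = 10^(−4.82) = 1.51 × 10^-5
Ka = x²/(0.000251 − x) = 1.51 × 10^-5
The 5% rule fails; solving x² + Ka·x − Ka·C₀ = 0 exactly:
x = [−1.51e-05 + √(1.51e-05² + 1.52e-08)]/2 = 5.45 × 10^-5 M
pH = −log(5.45 × 10^-5) = 4.26

pH = 4.26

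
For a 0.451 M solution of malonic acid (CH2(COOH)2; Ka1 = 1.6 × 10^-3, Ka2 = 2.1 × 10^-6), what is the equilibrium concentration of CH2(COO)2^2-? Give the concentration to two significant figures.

2.1 × 10^-6 M

First ionization gives [H+] ≈ [CH2(COOH)COO-] = 2.61 × 10^-2 M.
Second step: Ka2 = [H+][CH2(COO)2^2-]/[CH2(COOH)COO-] ≈ [CH2(COO)2^2-] (since [H+] ≈ [CH2(COOH)COO-]).
So [CH2(COO)2^2-] ≈ Ka2.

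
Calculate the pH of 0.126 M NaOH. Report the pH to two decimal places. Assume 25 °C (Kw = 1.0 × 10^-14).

NaOH is a strong base; [OH-] = 0.126 M.
pOH = -log(0.126) = 0.90
pH = 14.00 - 0.90 = 13.10

pH = 13.10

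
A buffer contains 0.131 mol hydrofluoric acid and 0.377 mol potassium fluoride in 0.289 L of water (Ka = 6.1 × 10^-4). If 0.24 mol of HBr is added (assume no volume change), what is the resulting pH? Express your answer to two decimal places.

After neutralization: n(HF) = 0.371 mol, n(F-) = 0.137 mol.
pKa = −log(6.1 × 10^-4) = 3.215
pH = pKa + log(n_F-/n_HF) = 3.215 + log(0.137/0.371) = 3.215 + (-0.433)

pH = 2.78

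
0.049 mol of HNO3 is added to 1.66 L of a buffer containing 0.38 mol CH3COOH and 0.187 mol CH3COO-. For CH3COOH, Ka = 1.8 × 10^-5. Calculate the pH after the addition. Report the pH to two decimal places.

pH = 4.25

After neutralization: n(CH3COOH) = 0.429 mol, n(CH3COO-) = 0.138 mol.
pKa = −log(1.8 × 10^-5) = 4.745
Henderson–Hasselbalch with mole ratio 0.138/0.429: pH = 4.745 + (-0.493)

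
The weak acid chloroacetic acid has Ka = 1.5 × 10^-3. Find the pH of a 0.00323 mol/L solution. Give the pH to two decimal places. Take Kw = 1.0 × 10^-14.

ClCH2COOH ⇌ ClCH2COO- + H+
From the ICE table, Ka = [H+]²/(0.00323 − [H+]) = 1.5 × 10^-3.
The 5% rule fails; solving [H+]² + Ka·[H+] − Ka·C₀ = 0 exactly:
[H+] = [−0.0015 + √(0.0015² + 1.94e-05)]/2 = 1.58 × 10^-3 M
pH = −log[H+] = −log(1.58 × 10^-3) = 2.80

pH = 2.80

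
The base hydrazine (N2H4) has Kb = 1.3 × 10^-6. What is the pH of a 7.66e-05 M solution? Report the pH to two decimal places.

pH = 8.97

N2H4 + H2O ⇌ N2H5+ + OH-
From the ICE table, Kb = [OH-]²/(7.66e-05 − [OH-]) = 1.3 × 10^-6.
[OH-] is not negligible relative to C₀; solve [OH-]² + 1.3e-06·[OH-] − 9.96e-11 = 0.
[OH-] = [−1.3e-06 + √(1.3e-06² + 3.98e-10)]/2 = 9.35 × 10^-6 M
pOH = −log(9.35 × 10^-6) = 5.03; pH = 14.00 − 5.03 = 8.97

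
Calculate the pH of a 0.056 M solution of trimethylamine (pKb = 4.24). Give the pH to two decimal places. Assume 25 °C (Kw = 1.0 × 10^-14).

pH = 11.25

(CH3)3N + H2O ⇌ (CH3)3NH+ + OH-
Kb = 10^(−4.24) = 5.75 × 10^-5
Let x = [OH-] at equilibrium. Kb = x²/(0.056 − x).
Since Kb ≪ C₀, x ≈ √(Kb·C₀) = 1.79 × 10^-3 M.
Check: 3.2% ionized — well under 5%, approximation valid.
pOH = −log(1.79 × 10^-3) = 2.75; pH = 14.00 − 2.75 = 11.25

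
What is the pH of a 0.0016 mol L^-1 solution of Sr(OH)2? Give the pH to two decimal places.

Sr(OH)2 is a strong base (each formula unit releases 2 OH-); [OH-] = 0.0032 M.
pOH = -log(0.0032) = 2.49
pH = 14.00 - 2.49 = 11.51

pH = 11.51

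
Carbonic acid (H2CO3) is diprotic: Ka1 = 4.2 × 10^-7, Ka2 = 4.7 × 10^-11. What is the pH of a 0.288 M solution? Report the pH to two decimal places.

pH = 3.46

Since Ka1 ≫ Ka2, the first ionization dominates [H+].
Ka1 = x²/(0.288 − x) = 4.2 × 10^-7
x ≈ √(4.2 × 10^-7 × 0.288) = 3.48 × 10^-4 M
pH = −log(3.48 × 10^-4) = 3.46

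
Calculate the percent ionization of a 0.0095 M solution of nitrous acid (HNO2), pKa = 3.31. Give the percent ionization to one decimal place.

20.3%

HNO2 ⇌ NO2- + H+; let x = [H+] at equilibrium.
Ka = 10^(−3.31) = 4.90 × 10^-4
Ka = x²/(C₀ − x); solving the quadratic gives x = 1.93 × 10^-3 M.
% ionization = x/C₀ × 100% = 1.93 × 10^-3/0.0095 × 100% = 20.3%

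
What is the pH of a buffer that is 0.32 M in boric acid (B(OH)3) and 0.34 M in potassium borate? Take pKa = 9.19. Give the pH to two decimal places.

Henderson–Hasselbalch: pH = pKa + log([B(OH)4-]/[B(OH)3]) = 9.19 + log(0.34/0.32)
pH = 9.19 + (+0.026) = 9.22

pH = 9.22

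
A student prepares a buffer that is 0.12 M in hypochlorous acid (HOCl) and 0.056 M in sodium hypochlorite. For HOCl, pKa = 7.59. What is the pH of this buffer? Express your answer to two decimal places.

pH = 7.26

Henderson–Hasselbalch: pH = pKa + log([OCl-]/[HOCl]) = 7.59 + log(0.056/0.12)
pH = 7.59 + (-0.331) = 7.26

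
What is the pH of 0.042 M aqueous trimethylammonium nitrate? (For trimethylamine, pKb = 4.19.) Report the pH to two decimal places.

pH = 5.59

(CH3)3NH+ is the conjugate acid of the weak base (CH3)3N.
Kb = 10^(−4.19) = 6.46 × 10^-5
Ka = Kw/Kb = 1.0×10^-14 / 6.46 × 10^-5 = 1.55 × 10^-10
Ka = [H+]²/(0.042 − [H+]) = 1.55 × 10^-10
Since Ka ≪ C₀, [H+] ≈ √(Ka·C₀) = 2.55 × 10^-6 M.
pH = −log(2.55 × 10^-6) = 5.59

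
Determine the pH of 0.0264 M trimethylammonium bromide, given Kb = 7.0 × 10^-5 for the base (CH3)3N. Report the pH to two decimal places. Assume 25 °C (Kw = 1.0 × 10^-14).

pH = 5.71

(CH3)3NH+ is the conjugate acid of the weak base (CH3)3N.
Ka = Kw/Kb = 1.0×10^-14 / 7.0 × 10^-5 = 1.43 × 10^-10
From the ICE table, Ka = [H+]²/(0.0264 − [H+]) = 1.43 × 10^-10.
Neglecting [H+] in the denominator: [H+] = √(1.43 × 10^-10 × 0.0264) = 1.94 × 10^-6 M
pH = −log(1.94 × 10^-6) = 5.71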